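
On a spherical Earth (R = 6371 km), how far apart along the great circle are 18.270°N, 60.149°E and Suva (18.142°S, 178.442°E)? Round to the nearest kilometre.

Δλ = 178.442 − 60.149 = 118.293°.
Δφ = -18.142 − 18.270 = -36.412°.
a = sin²(Δφ/2) + cos φ₁ · cos φ₂ · sin²(Δλ/2) = 0.762663.
c = 2·atan2(√a, √(1−a)) = 2.12389 rad → d = 6371·c ≈ 13531.33 km.

13531 km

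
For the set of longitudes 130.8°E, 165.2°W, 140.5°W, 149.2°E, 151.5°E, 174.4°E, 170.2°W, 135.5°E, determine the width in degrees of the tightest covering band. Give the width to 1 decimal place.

88.7°

Sort the longitudes: -170.2°, -165.2°, -140.5°, +130.8°, +135.5°, +149.2°, +151.5°, +174.4°.
Eastward gaps between consecutive values (wrapping around): 5.0°, 24.7°, 271.3°, 4.7°, 13.7°, 2.3°, 22.9°, 15.4°.
Largest gap = 271.3° ⇒ minimal covering band is its complement: 360° − 271.3° = 88.7°.
Band runs from +130.8° eastward to -140.5°, crossing the antimeridian.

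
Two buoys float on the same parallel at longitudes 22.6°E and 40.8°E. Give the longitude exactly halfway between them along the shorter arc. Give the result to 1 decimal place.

Signed shortest Δλ from +22.6° to +40.8° is +18.2°.
Midpoint longitude = +22.6° + (+18.2°)/2 = +22.6° + 9.1° = +31.7°.

31.7°E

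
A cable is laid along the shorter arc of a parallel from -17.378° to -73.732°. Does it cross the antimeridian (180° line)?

No

Signed shortest Δλ = ((-73.732 − -17.378 + 180) mod 360) − 180 = -56.354°.
Going west by 56.354° from -17.378° reaches -73.732° without touching 180°.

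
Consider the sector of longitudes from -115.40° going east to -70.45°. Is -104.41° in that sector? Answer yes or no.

Band width going east from -115.40° to -70.45°: ((-70.45 − -115.40) mod 360) = 44.95°.
Offset of -104.41° east of the west edge: ((-104.41 − -115.40) mod 360) = 10.99°.
10.99° ≤ 44.95° ⇒ inside.

Yes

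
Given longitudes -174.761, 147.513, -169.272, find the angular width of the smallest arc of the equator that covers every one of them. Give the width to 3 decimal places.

43.215°

Sort the longitudes: -174.761°, -169.272°, +147.513°.
Eastward gaps between consecutive values (wrapping around): 5.489°, 316.785°, 37.726°.
Largest gap = 316.785° ⇒ minimal covering band is its complement: 360° − 316.785° = 43.215°.
Band runs from +147.513° eastward to -169.272°, crossing the antimeridian.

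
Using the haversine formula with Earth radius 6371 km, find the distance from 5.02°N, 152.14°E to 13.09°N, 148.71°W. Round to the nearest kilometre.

Δλ = -148.71 − 152.14 = -300.85°; wrapped into (−180°, 180°]: 59.15°.
Δφ = 13.09 − 5.02 = 8.07°.
a = sin²(Δφ/2) + cos φ₁ · cos φ₂ · sin²(Δλ/2) = 0.241315.
c = 2·atan2(√a, √(1−a)) = 1.02702 rad → d = 6371·c ≈ 6543.16 km.

6543 km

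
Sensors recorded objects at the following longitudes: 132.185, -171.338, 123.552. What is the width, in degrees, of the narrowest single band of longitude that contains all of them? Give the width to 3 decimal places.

65.110°

Sort the longitudes: -171.338°, +123.552°, +132.185°.
Eastward gaps between consecutive values (wrapping around): 294.890°, 8.633°, 56.477°.
Largest gap = 294.890° ⇒ minimal covering band is its complement: 360° − 294.890° = 65.110°.
Band runs from +123.552° eastward to -171.338°, crossing the antimeridian.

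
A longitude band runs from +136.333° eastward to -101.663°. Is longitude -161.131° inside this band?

Band width going east from +136.333° to -101.663°: ((-101.663 − 136.333) mod 360) = 122.004°.
Offset of -161.131° east of the west edge: ((-161.131 − 136.333) mod 360) = 62.536°.
62.536° ≤ 122.004° ⇒ inside.

Yes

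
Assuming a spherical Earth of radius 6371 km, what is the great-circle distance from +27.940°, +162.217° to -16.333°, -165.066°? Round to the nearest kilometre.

6054 km

Δλ = -165.066 − 162.217 = -327.283°; wrapped into (−180°, 180°]: 32.717°.
Δφ = -16.333 − 27.940 = -44.273°.
a = sin²(Δφ/2) + cos φ₁ · cos φ₂ · sin²(Δλ/2) = 0.209240.
c = 2·atan2(√a, √(1−a)) = 0.95020 rad → d = 6371·c ≈ 6053.72 km.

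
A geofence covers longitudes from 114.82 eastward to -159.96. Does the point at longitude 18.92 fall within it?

No

Band width going east from +114.82° to -159.96°: ((-159.96 − 114.82) mod 360) = 85.22°.
Offset of +18.92° east of the west edge: ((18.92 − 114.82) mod 360) = 264.10°.
264.10° > 85.22° ⇒ outside.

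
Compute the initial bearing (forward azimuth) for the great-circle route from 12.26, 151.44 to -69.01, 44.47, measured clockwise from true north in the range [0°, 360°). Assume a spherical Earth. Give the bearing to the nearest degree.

201°

Δλ = 44.47 − 151.44 = -106.97°.
θ = atan2( sin Δλ · cos φ₂ , cos φ₁ · sin φ₂ − sin φ₁ · cos φ₂ · cos Δλ )
  = atan2(-0.34261, -0.89015) = -158.949° → normalised to [0°, 360°): 201.051°.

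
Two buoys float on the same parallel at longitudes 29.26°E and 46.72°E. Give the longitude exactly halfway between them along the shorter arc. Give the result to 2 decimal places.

37.99°E

Signed shortest Δλ from +29.26° to +46.72° is +17.46°.
Midpoint longitude = +29.26° + (+17.46°)/2 = +29.26° + 8.73° = +37.99°.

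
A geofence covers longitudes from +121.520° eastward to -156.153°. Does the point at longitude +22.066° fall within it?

Band width going east from +121.520° to -156.153°: ((-156.153 − 121.520) mod 360) = 82.327°.
Offset of +22.066° east of the west edge: ((22.066 − 121.520) mod 360) = 260.546°.
260.546° > 82.327° ⇒ outside.

No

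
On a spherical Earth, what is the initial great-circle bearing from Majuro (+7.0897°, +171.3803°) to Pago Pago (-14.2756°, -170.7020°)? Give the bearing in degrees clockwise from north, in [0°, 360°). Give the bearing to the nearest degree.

Δλ = -170.7020 − 171.3803 = -342.0823°; wrapped into (−180°, 180°]: 17.9177°.
θ = atan2( sin Δλ · cos φ₂ , cos φ₁ · sin φ₂ − sin φ₁ · cos φ₂ · cos Δλ )
  = atan2(0.29815, -0.35851) = 140.252° → normalised to [0°, 360°): 140.252°.

140°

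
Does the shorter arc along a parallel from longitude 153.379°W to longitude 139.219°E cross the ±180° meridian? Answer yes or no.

Naïve |139.219 − -153.379| = 292.598° > 180°, so the shorter arc goes the other way round — across 180°.
Signed shortest Δλ = ((139.219 − -153.379 + 180) mod 360) − 180 = -67.402°.
Going west by 67.402° from -153.379° passes through 180° before reaching +139.219°.

Yes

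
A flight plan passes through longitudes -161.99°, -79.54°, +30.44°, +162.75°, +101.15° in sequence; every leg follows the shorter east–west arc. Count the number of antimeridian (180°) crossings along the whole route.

Leg 1: -161.99° → -79.54°, shortest Δλ = 82.45° (east) — does not cross 180°.
Leg 2: -79.54° → +30.44°, shortest Δλ = 109.98° (east) — does not cross 180°.
Leg 3: +30.44° → +162.75°, shortest Δλ = 132.31° (east) — does not cross 180°.
Leg 4: +162.75° → +101.15°, shortest Δλ = -61.6° (west) — does not cross 180°.
Total crossings: 0.

0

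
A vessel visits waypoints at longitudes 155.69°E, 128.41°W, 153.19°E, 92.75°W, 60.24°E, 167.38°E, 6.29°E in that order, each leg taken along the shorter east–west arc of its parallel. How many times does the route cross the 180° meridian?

Leg 1: +155.69° → -128.41°, shortest Δλ = 75.9° (east) — crosses 180°.
Leg 2: -128.41° → +153.19°, shortest Δλ = -78.4° (west) — crosses 180°.
Leg 3: +153.19° → -92.75°, shortest Δλ = 114.06° (east) — crosses 180°.
Leg 4: -92.75° → +60.24°, shortest Δλ = 152.99° (east) — does not cross 180°.
Leg 5: +60.24° → +167.38°, shortest Δλ = 107.14° (east) — does not cross 180°.
Leg 6: +167.38° → +6.29°, shortest Δλ = -161.09° (west) — does not cross 180°.
Total crossings: 3.

3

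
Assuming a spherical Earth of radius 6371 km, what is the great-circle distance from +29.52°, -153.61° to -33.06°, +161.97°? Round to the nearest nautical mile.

Δλ = 161.97 − -153.61 = 315.58°; wrapped into (−180°, 180°]: -44.42°.
Δφ = -33.06 − 29.52 = -62.58°.
a = sin²(Δφ/2) + cos φ₁ · cos φ₂ · sin²(Δλ/2) = 0.373952.
c = 2·atan2(√a, √(1−a)) = 1.31595 rad → d = 6371·c ≈ 8383.92 km ≈ 4526.96 nmi.

4527 nmi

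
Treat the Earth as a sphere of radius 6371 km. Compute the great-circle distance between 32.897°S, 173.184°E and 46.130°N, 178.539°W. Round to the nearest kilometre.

Δλ = -178.539 − 173.184 = -351.723°; wrapped into (−180°, 180°]: 8.277°.
Δφ = 46.130 − -32.897 = 79.027°.
a = sin²(Δφ/2) + cos φ₁ · cos φ₂ · sin²(Δλ/2) = 0.407857.
c = 2·atan2(√a, √(1−a)) = 1.38545 rad → d = 6371·c ≈ 8826.71 km.

8827 km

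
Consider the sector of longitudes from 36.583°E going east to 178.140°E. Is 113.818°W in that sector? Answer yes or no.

No

Band width going east from +36.583° to +178.140°: ((178.140 − 36.583) mod 360) = 141.557°.
Offset of -113.818° east of the west edge: ((-113.818 − 36.583) mod 360) = 209.599°.
209.599° > 141.557° ⇒ outside.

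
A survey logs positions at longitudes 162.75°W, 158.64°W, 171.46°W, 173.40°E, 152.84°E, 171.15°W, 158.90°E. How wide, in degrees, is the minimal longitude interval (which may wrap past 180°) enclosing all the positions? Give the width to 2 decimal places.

48.52°

Sort the longitudes: -171.46°, -171.15°, -162.75°, -158.64°, +152.84°, +158.90°, +173.40°.
Eastward gaps between consecutive values (wrapping around): 0.31°, 8.40°, 4.11°, 311.48°, 6.06°, 14.50°, 15.14°.
Largest gap = 311.48° ⇒ minimal covering band is its complement: 360° − 311.48° = 48.52°.
Band runs from +152.84° eastward to -158.64°, crossing the antimeridian.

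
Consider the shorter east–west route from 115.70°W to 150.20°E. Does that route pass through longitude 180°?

Naïve |150.20 − -115.70| = 265.9° > 180°, so the shorter arc goes the other way round — across 180°.
Signed shortest Δλ = ((150.20 − -115.70 + 180) mod 360) − 180 = -94.1°.
Going west by 94.1° from -115.70° passes through 180° before reaching +150.20°.

Yes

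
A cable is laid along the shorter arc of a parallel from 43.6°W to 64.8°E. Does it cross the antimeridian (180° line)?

Signed shortest Δλ = ((64.8 − -43.6 + 180) mod 360) − 180 = 108.4°.
Going east by 108.4° from -43.6° reaches +64.8° without touching 180°.

No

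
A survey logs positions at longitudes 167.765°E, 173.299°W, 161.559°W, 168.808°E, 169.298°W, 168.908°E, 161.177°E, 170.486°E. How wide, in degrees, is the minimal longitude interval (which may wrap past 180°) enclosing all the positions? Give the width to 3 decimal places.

Sort the longitudes: -173.299°, -169.298°, -161.559°, +161.177°, +167.765°, +168.808°, +168.908°, +170.486°.
Eastward gaps between consecutive values (wrapping around): 4.001°, 7.739°, 322.736°, 6.588°, 1.043°, 0.100°, 1.578°, 16.215°.
Largest gap = 322.736° ⇒ minimal covering band is its complement: 360° − 322.736° = 37.264°.
Band runs from +161.177° eastward to -161.559°, crossing the antimeridian.

37.264°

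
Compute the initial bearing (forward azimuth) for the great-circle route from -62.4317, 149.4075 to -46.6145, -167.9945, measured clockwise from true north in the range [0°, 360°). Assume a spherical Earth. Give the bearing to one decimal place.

Δλ = -167.9945 − 149.4075 = -317.4020°; wrapped into (−180°, 180°]: 42.5980°.
θ = atan2( sin Δλ · cos φ₂ , cos φ₁ · sin φ₂ − sin φ₁ · cos φ₂ · cos Δλ )
  = atan2(0.46493, 0.11189) = 76.469° → normalised to [0°, 360°): 76.469°.

76.5°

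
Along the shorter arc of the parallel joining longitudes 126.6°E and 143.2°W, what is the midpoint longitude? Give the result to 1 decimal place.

171.7°E

Signed shortest Δλ from +126.6° to -143.2° is +90.2°.
Midpoint longitude = +126.6° + (+90.2°)/2 = +126.6° + 45.1° = +171.7°.
(The naïve average (+126.6 + -143.2)/2 = -8.3° is on the wrong side of the globe.)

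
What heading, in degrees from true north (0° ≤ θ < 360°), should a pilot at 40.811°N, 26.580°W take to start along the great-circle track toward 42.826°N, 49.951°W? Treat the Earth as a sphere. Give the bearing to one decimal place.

284.4°

Δλ = -49.951 − -26.580 = -23.371°.
θ = atan2( sin Δλ · cos φ₂ , cos φ₁ · sin φ₂ − sin φ₁ · cos φ₂ · cos Δλ )
  = atan2(-0.29094, 0.07449) = -75.639° → normalised to [0°, 360°): 284.361°.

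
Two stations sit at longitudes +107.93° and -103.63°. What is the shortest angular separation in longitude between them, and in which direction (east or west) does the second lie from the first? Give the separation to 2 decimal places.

148.44° east

Raw difference: -103.63 − 107.93 = -211.56°.
Normalise into (−180°, 180°]: -211.56° + 360° = 148.44°.
Positive ⇒ the second point lies to the east; separation 148.44°.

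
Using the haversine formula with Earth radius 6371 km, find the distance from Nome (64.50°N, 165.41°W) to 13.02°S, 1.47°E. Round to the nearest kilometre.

14202 km

Δλ = 1.47 − -165.41 = 166.88°.
Δφ = -13.02 − 64.50 = -77.52°.
a = sin²(Δφ/2) + cos φ₁ · cos φ₂ · sin²(Δλ/2) = 0.805919.
c = 2·atan2(√a, √(1−a)) = 2.22918 rad → d = 6371·c ≈ 14202.10 km.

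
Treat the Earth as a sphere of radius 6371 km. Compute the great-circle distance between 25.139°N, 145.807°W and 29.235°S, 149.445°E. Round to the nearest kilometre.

9180 km

Δλ = 149.445 − -145.807 = 295.252°; wrapped into (−180°, 180°]: -64.748°.
Δφ = -29.235 − 25.139 = -54.374°.
a = sin²(Δφ/2) + cos φ₁ · cos φ₂ · sin²(Δλ/2) = 0.435238.
c = 2·atan2(√a, √(1−a)) = 1.44091 rad → d = 6371·c ≈ 9180.02 km.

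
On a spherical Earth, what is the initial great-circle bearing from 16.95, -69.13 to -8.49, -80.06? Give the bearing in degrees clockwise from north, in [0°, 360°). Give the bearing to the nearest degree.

Δλ = -80.06 − -69.13 = -10.93°.
θ = atan2( sin Δλ · cos φ₂ , cos φ₁ · sin φ₂ − sin φ₁ · cos φ₂ · cos Δλ )
  = atan2(-0.18753, -0.42434) = -156.157° → normalised to [0°, 360°): 203.843°.

204°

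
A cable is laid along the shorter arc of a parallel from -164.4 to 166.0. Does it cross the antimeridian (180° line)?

Yes

Naïve |166.0 − -164.4| = 330.4° > 180°, so the shorter arc goes the other way round — across 180°.
Signed shortest Δλ = ((166.0 − -164.4 + 180) mod 360) − 180 = -29.6°.
Going west by 29.6° from -164.4° passes through 180° before reaching +166.0°.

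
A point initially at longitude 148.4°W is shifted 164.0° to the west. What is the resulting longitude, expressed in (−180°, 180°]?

47.6°E

Start at -148.4°; shift −164.0° → -312.4°.
-312.4° lies outside (−180°, 180°]; add 360° → +47.6°.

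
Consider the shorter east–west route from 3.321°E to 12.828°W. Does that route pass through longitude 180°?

Signed shortest Δλ = ((-12.828 − 3.321 + 180) mod 360) − 180 = -16.149°.
Going west by 16.149° from +3.321° reaches -12.828° without touching 180°.

No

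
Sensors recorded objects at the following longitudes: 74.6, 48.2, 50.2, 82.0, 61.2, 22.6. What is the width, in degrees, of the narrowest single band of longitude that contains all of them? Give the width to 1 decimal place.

Sort the longitudes: +22.6°, +48.2°, +50.2°, +61.2°, +74.6°, +82.0°.
Eastward gaps between consecutive values (wrapping around): 25.6°, 2.0°, 11.0°, 13.4°, 7.4°, 300.6°.
Largest gap = 300.6° ⇒ minimal covering band is its complement: 360° − 300.6° = 59.4°.
Band runs from +22.6° eastward to +82.0°.

59.4°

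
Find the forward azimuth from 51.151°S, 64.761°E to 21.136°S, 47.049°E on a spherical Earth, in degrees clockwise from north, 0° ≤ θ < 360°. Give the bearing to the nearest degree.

329°

Δλ = 47.049 − 64.761 = -17.712°.
θ = atan2( sin Δλ · cos φ₂ , cos φ₁ · sin φ₂ − sin φ₁ · cos φ₂ · cos Δλ )
  = atan2(-0.28377, 0.46579) = -31.350° → normalised to [0°, 360°): 328.650°.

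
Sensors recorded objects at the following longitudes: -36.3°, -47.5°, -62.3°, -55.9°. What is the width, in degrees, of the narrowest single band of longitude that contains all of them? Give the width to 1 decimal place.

Sort the longitudes: -62.3°, -55.9°, -47.5°, -36.3°.
Eastward gaps between consecutive values (wrapping around): 6.4°, 8.4°, 11.2°, 334.0°.
Largest gap = 334.0° ⇒ minimal covering band is its complement: 360° − 334.0° = 26.0°.
Band runs from -62.3° eastward to -36.3°.

26.0°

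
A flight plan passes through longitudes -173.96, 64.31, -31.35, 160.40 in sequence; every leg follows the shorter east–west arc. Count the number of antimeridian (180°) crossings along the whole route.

2

Leg 1: -173.96° → +64.31°, shortest Δλ = -121.73° (west) — crosses 180°.
Leg 2: +64.31° → -31.35°, shortest Δλ = -95.66° (west) — does not cross 180°.
Leg 3: -31.35° → +160.40°, shortest Δλ = -168.25° (west) — crosses 180°.
Total crossings: 2.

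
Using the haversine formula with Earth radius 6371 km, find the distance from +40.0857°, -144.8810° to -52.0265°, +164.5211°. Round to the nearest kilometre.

11348 km

Δλ = 164.5211 − -144.8810 = 309.4021°; wrapped into (−180°, 180°]: -50.5979°.
Δφ = -52.0265 − 40.0857 = -92.1122°.
a = sin²(Δφ/2) + cos φ₁ · cos φ₂ · sin²(Δλ/2) = 0.604397.
c = 2·atan2(√a, √(1−a)) = 1.78114 rad → d = 6371·c ≈ 11347.63 km.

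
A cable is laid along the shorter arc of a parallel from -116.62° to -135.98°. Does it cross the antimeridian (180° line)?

Signed shortest Δλ = ((-135.98 − -116.62 + 180) mod 360) − 180 = -19.36°.
Going west by 19.36° from -116.62° reaches -135.98° without touching 180°.

No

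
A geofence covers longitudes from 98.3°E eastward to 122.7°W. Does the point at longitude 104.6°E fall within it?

Yes

Band width going east from +98.3° to -122.7°: ((-122.7 − 98.3) mod 360) = 139.0°.
Offset of +104.6° east of the west edge: ((104.6 − 98.3) mod 360) = 6.3°.
6.3° ≤ 139.0° ⇒ inside.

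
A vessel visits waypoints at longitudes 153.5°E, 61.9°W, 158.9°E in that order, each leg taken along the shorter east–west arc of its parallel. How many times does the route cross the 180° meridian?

2

Leg 1: +153.5° → -61.9°, shortest Δλ = 144.6° (east) — crosses 180°.
Leg 2: -61.9° → +158.9°, shortest Δλ = -139.2° (west) — crosses 180°.
Total crossings: 2.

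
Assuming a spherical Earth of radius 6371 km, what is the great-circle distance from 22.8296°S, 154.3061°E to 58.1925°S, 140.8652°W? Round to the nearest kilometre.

6401 km

Δλ = -140.8652 − 154.3061 = -295.1713°; wrapped into (−180°, 180°]: 64.8287°.
Δφ = -58.1925 − -22.8296 = -35.3629°.
a = sin²(Δφ/2) + cos φ₁ · cos φ₂ · sin²(Δλ/2) = 0.231831.
c = 2·atan2(√a, √(1−a)) = 1.00470 rad → d = 6371·c ≈ 6400.96 km.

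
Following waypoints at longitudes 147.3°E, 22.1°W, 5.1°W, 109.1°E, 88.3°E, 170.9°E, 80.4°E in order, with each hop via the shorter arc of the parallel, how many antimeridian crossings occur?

0

Leg 1: +147.3° → -22.1°, shortest Δλ = -169.4° (west) — does not cross 180°.
Leg 2: -22.1° → -5.1°, shortest Δλ = 17.0° (east) — does not cross 180°.
Leg 3: -5.1° → +109.1°, shortest Δλ = 114.2° (east) — does not cross 180°.
Leg 4: +109.1° → +88.3°, shortest Δλ = -20.8° (west) — does not cross 180°.
Leg 5: +88.3° → +170.9°, shortest Δλ = 82.6° (east) — does not cross 180°.
Leg 6: +170.9° → +80.4°, shortest Δλ = -90.5° (west) — does not cross 180°.
Total crossings: 0.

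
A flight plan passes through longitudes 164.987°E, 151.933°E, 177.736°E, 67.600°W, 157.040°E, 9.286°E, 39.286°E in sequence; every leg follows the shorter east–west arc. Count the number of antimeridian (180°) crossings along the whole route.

2

Leg 1: +164.987° → +151.933°, shortest Δλ = -13.054° (west) — does not cross 180°.
Leg 2: +151.933° → +177.736°, shortest Δλ = 25.803° (east) — does not cross 180°.
Leg 3: +177.736° → -67.600°, shortest Δλ = 114.664° (east) — crosses 180°.
Leg 4: -67.600° → +157.040°, shortest Δλ = -135.36° (west) — crosses 180°.
Leg 5: +157.040° → +9.286°, shortest Δλ = -147.754° (west) — does not cross 180°.
Leg 6: +9.286° → +39.286°, shortest Δλ = 30.0° (east) — does not cross 180°.
Total crossings: 2.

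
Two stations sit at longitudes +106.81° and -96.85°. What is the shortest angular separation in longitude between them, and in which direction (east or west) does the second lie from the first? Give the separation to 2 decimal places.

Raw difference: -96.85 − 106.81 = -203.66°.
Normalise into (−180°, 180°]: -203.66° + 360° = 156.34°.
Positive ⇒ the second point lies to the east; separation 156.34°.

156.34° east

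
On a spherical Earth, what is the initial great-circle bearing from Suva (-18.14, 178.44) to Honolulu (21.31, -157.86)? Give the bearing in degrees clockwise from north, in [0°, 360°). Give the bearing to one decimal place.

Δλ = -157.86 − 178.44 = -336.30°; wrapped into (−180°, 180°]: 23.70°.
θ = atan2( sin Δλ · cos φ₂ , cos φ₁ · sin φ₂ − sin φ₁ · cos φ₂ · cos Δλ )
  = atan2(0.37447, 0.61094) = 31.505° → normalised to [0°, 360°): 31.505°.

31.5°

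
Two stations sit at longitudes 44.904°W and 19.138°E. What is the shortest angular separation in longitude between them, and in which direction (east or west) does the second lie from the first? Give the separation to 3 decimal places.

64.042° east

Raw difference: 19.138 − -44.904 = 64.042°.
Normalise into (−180°, 180°]: 64.042° stays 64.042°.
Positive ⇒ the second point lies to the east; separation 64.042°.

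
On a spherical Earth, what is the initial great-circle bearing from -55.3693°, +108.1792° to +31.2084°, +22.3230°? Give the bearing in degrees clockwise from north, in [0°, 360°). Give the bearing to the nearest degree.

Δλ = 22.3230 − 108.1792 = -85.8562°.
θ = atan2( sin Δλ · cos φ₂ , cos φ₁ · sin φ₂ − sin φ₁ · cos φ₂ · cos Δλ )
  = atan2(-0.85305, 0.34531) = -67.962° → normalised to [0°, 360°): 292.038°.

292°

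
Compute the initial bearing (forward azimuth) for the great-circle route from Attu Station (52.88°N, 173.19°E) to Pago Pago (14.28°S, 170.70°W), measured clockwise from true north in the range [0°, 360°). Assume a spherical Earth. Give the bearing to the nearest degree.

163°

Δλ = -170.70 − 173.19 = -343.89°; wrapped into (−180°, 180°]: 16.11°.
θ = atan2( sin Δλ · cos φ₂ , cos φ₁ · sin φ₂ − sin φ₁ · cos φ₂ · cos Δλ )
  = atan2(0.26891, -0.89125) = 163.210° → normalised to [0°, 360°): 163.210°.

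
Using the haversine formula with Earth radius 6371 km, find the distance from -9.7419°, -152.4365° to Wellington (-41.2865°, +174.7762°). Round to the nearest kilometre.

Δλ = 174.7762 − -152.4365 = 327.2127°; wrapped into (−180°, 180°]: -32.7873°.
Δφ = -41.2865 − -9.7419 = -31.5446°.
a = sin²(Δφ/2) + cos φ₁ · cos φ₂ · sin²(Δλ/2) = 0.132876.
c = 2·atan2(√a, √(1−a)) = 0.74624 rad → d = 6371·c ≈ 4754.28 km.

4754 km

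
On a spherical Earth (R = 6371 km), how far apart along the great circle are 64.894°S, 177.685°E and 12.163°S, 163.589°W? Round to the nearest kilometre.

Δλ = -163.589 − 177.685 = -341.274°; wrapped into (−180°, 180°]: 18.726°.
Δφ = -12.163 − -64.894 = 52.731°.
a = sin²(Δφ/2) + cos φ₁ · cos φ₂ · sin²(Δλ/2) = 0.208199.
c = 2·atan2(√a, √(1−a)) = 0.94764 rad → d = 6371·c ≈ 6037.41 km.

6037 km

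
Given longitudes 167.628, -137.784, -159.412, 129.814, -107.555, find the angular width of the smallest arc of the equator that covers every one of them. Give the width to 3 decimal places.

122.631°

Sort the longitudes: -159.412°, -137.784°, -107.555°, +129.814°, +167.628°.
Eastward gaps between consecutive values (wrapping around): 21.628°, 30.229°, 237.369°, 37.814°, 32.960°.
Largest gap = 237.369° ⇒ minimal covering band is its complement: 360° − 237.369° = 122.631°.
Band runs from +129.814° eastward to -107.555°, crossing the antimeridian.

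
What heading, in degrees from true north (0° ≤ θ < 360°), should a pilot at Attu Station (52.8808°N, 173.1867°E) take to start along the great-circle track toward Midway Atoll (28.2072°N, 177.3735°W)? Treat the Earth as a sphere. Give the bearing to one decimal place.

160.5°

Δλ = -177.3735 − 173.1867 = -350.5602°; wrapped into (−180°, 180°]: 9.4398°.
θ = atan2( sin Δλ · cos φ₂ , cos φ₁ · sin φ₂ − sin φ₁ · cos φ₂ · cos Δλ )
  = atan2(0.14453, -0.40793) = 160.490° → normalised to [0°, 360°): 160.490°.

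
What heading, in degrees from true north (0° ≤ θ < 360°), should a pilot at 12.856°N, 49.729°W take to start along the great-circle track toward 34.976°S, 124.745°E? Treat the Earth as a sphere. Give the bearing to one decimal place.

168.2°

Δλ = 124.745 − -49.729 = 174.474°.
θ = atan2( sin Δλ · cos φ₂ , cos φ₁ · sin φ₂ − sin φ₁ · cos φ₂ · cos Δλ )
  = atan2(0.07891, -0.37739) = 168.191° → normalised to [0°, 360°): 168.191°.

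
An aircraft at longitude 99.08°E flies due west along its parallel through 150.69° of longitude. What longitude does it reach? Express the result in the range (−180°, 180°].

51.61°W

Start at +99.08°; shift −150.69° → -51.61°.
-51.61° already lies in (−180°, 180°].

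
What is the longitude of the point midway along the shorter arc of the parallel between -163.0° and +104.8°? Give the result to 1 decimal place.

Signed shortest Δλ from -163.0° to +104.8° is -92.2°.
Midpoint longitude = -163.0° + (-92.2°)/2 = -163.0° − 46.1° = -209.1°.
Normalise into (−180°, 180°]: +150.9°.
(The naïve average (-163.0 + +104.8)/2 = -29.1° is on the wrong side of the globe.)

+150.9°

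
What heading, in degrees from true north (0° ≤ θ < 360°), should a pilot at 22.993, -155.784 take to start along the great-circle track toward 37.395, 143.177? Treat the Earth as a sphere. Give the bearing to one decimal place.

300.5°

Δλ = 143.177 − -155.784 = 298.961°; wrapped into (−180°, 180°]: -61.039°.
θ = atan2( sin Δλ · cos φ₂ , cos φ₁ · sin φ₂ − sin φ₁ · cos φ₂ · cos Δλ )
  = atan2(-0.69512, 0.40879) = -59.541° → normalised to [0°, 360°): 300.459°.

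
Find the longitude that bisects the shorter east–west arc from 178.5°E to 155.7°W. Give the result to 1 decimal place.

Signed shortest Δλ from +178.5° to -155.7° is +25.8°.
Midpoint longitude = +178.5° + (+25.8°)/2 = +178.5° + 12.9° = +191.4°.
Normalise into (−180°, 180°]: -168.6°.
(The naïve average (+178.5 + -155.7)/2 = 11.4° is on the wrong side of the globe.)

168.6°W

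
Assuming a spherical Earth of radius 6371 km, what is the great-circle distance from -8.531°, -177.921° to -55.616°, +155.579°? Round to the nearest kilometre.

Δλ = 155.579 − -177.921 = 333.500°; wrapped into (−180°, 180°]: -26.500°.
Δφ = -55.616 − -8.531 = -47.085°.
a = sin²(Δφ/2) + cos φ₁ · cos φ₂ · sin²(Δλ/2) = 0.188883.
c = 2·atan2(√a, √(1−a)) = 0.89920 rad → d = 6371·c ≈ 5728.82 km.

5729 km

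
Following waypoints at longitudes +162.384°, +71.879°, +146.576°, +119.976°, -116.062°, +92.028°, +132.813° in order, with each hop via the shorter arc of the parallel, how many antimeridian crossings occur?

Leg 1: +162.384° → +71.879°, shortest Δλ = -90.505° (west) — does not cross 180°.
Leg 2: +71.879° → +146.576°, shortest Δλ = 74.697° (east) — does not cross 180°.
Leg 3: +146.576° → +119.976°, shortest Δλ = -26.6° (west) — does not cross 180°.
Leg 4: +119.976° → -116.062°, shortest Δλ = 123.962° (east) — crosses 180°.
Leg 5: -116.062° → +92.028°, shortest Δλ = -151.91° (west) — crosses 180°.
Leg 6: +92.028° → +132.813°, shortest Δλ = 40.785° (east) — does not cross 180°.
Total crossings: 2.

2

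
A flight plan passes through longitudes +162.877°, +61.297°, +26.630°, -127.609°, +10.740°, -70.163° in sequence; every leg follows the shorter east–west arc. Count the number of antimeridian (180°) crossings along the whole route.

0

Leg 1: +162.877° → +61.297°, shortest Δλ = -101.58° (west) — does not cross 180°.
Leg 2: +61.297° → +26.630°, shortest Δλ = -34.667° (west) — does not cross 180°.
Leg 3: +26.630° → -127.609°, shortest Δλ = -154.239° (west) — does not cross 180°.
Leg 4: -127.609° → +10.740°, shortest Δλ = 138.349° (east) — does not cross 180°.
Leg 5: +10.740° → -70.163°, shortest Δλ = -80.903° (west) — does not cross 180°.
Total crossings: 0.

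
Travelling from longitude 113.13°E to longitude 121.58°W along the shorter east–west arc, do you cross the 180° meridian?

Naïve |-121.58 − 113.13| = 234.71° > 180°, so the shorter arc goes the other way round — across 180°.
Signed shortest Δλ = ((-121.58 − 113.13 + 180) mod 360) − 180 = 125.29°.
Going east by 125.29° from +113.13° passes through 180° before reaching -121.58°.

Yes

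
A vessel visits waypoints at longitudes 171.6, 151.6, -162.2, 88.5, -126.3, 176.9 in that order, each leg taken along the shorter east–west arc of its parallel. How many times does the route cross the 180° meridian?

4

Leg 1: +171.6° → +151.6°, shortest Δλ = -20.0° (west) — does not cross 180°.
Leg 2: +151.6° → -162.2°, shortest Δλ = 46.2° (east) — crosses 180°.
Leg 3: -162.2° → +88.5°, shortest Δλ = -109.3° (west) — crosses 180°.
Leg 4: +88.5° → -126.3°, shortest Δλ = 145.2° (east) — crosses 180°.
Leg 5: -126.3° → +176.9°, shortest Δλ = -56.8° (west) — crosses 180°.
Total crossings: 4.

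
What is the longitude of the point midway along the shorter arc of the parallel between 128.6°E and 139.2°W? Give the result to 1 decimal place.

174.7°E

Signed shortest Δλ from +128.6° to -139.2° is +92.2°.
Midpoint longitude = +128.6° + (+92.2°)/2 = +128.6° + 46.1° = +174.7°.
(The naïve average (+128.6 + -139.2)/2 = -5.3° is on the wrong side of the globe.)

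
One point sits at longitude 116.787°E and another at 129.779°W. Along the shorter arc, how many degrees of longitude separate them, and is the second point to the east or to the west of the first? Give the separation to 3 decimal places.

113.434° east

Raw difference: -129.779 − 116.787 = -246.566°.
Normalise into (−180°, 180°]: -246.566° + 360° = 113.434°.
Positive ⇒ the second point lies to the east; separation 113.434°.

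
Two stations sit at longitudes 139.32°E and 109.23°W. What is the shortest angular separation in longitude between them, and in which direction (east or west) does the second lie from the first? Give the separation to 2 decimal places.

Raw difference: -109.23 − 139.32 = -248.55°.
Normalise into (−180°, 180°]: -248.55° + 360° = 111.45°.
Positive ⇒ the second point lies to the east; separation 111.45°.

111.45° east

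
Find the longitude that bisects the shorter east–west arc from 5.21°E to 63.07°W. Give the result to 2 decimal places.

28.93°W

Signed shortest Δλ from +5.21° to -63.07° is -68.28°.
Midpoint longitude = +5.21° + (-68.28°)/2 = +5.21° − 34.14° = -28.93°.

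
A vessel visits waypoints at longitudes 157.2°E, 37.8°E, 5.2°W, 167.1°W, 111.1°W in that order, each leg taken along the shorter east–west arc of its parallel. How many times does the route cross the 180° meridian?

Leg 1: +157.2° → +37.8°, shortest Δλ = -119.4° (west) — does not cross 180°.
Leg 2: +37.8° → -5.2°, shortest Δλ = -43.0° (west) — does not cross 180°.
Leg 3: -5.2° → -167.1°, shortest Δλ = -161.9° (west) — does not cross 180°.
Leg 4: -167.1° → -111.1°, shortest Δλ = 56.0° (east) — does not cross 180°.
Total crossings: 0.

0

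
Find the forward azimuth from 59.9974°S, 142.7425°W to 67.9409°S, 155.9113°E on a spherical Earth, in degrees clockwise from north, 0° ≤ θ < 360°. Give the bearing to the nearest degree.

227°

Δλ = 155.9113 − -142.7425 = 298.6538°; wrapped into (−180°, 180°]: -61.3462°.
θ = atan2( sin Δλ · cos φ₂ , cos φ₁ · sin φ₂ − sin φ₁ · cos φ₂ · cos Δλ )
  = atan2(-0.32957, -0.30748) = -133.014° → normalised to [0°, 360°): 226.986°.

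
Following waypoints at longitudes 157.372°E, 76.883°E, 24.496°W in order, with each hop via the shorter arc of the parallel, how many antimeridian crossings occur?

0

Leg 1: +157.372° → +76.883°, shortest Δλ = -80.489° (west) — does not cross 180°.
Leg 2: +76.883° → -24.496°, shortest Δλ = -101.379° (west) — does not cross 180°.
Total crossings: 0.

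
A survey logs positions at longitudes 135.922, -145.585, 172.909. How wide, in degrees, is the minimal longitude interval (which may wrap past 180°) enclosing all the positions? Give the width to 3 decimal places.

78.493°

Sort the longitudes: -145.585°, +135.922°, +172.909°.
Eastward gaps between consecutive values (wrapping around): 281.507°, 36.987°, 41.506°.
Largest gap = 281.507° ⇒ minimal covering band is its complement: 360° − 281.507° = 78.493°.
Band runs from +135.922° eastward to -145.585°, crossing the antimeridian.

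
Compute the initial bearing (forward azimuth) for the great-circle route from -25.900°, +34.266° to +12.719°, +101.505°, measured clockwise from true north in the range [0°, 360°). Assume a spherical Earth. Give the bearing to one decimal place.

68.0°

Δλ = 101.505 − 34.266 = 67.239°.
θ = atan2( sin Δλ · cos φ₂ , cos φ₁ · sin φ₂ − sin φ₁ · cos φ₂ · cos Δλ )
  = atan2(0.89950, 0.36290) = 68.028° → normalised to [0°, 360°): 68.028°.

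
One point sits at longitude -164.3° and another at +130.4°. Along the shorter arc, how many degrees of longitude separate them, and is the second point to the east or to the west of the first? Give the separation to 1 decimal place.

Raw difference: 130.4 − -164.3 = 294.7°.
Normalise into (−180°, 180°]: 294.7° − 360° = -65.3°.
Negative ⇒ the second point lies to the west; separation 65.3°.

65.3° west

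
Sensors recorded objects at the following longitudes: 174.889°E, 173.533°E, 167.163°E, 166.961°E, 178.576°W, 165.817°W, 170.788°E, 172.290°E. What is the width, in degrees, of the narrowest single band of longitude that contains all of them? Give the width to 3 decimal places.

27.222°

Sort the longitudes: -178.576°, -165.817°, +166.961°, +167.163°, +170.788°, +172.290°, +173.533°, +174.889°.
Eastward gaps between consecutive values (wrapping around): 12.759°, 332.778°, 0.202°, 3.625°, 1.502°, 1.243°, 1.356°, 6.535°.
Largest gap = 332.778° ⇒ minimal covering band is its complement: 360° − 332.778° = 27.222°.
Band runs from +166.961° eastward to -165.817°, crossing the antimeridian.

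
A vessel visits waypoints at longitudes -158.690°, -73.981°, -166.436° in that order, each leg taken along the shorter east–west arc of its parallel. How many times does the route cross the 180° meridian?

Leg 1: -158.690° → -73.981°, shortest Δλ = 84.709° (east) — does not cross 180°.
Leg 2: -73.981° → -166.436°, shortest Δλ = -92.455° (west) — does not cross 180°.
Total crossings: 0.

0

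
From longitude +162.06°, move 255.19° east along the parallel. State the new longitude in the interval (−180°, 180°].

Start at +162.06°; shift +255.19° → +417.25°.
+417.25° lies outside (−180°, 180°]; subtract 360° → +57.25°.

+57.25°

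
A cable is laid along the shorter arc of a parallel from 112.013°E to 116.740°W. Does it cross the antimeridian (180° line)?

Yes

Naïve |-116.740 − 112.013| = 228.753° > 180°, so the shorter arc goes the other way round — across 180°.
Signed shortest Δλ = ((-116.740 − 112.013 + 180) mod 360) − 180 = 131.247°.
Going east by 131.247° from +112.013° passes through 180° before reaching -116.740°.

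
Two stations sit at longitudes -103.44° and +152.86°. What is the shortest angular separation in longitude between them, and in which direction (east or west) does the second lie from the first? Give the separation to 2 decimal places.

Raw difference: 152.86 − -103.44 = 256.3°.
Normalise into (−180°, 180°]: 256.3° − 360° = -103.7°.
Negative ⇒ the second point lies to the west; separation 103.70°.

103.70° west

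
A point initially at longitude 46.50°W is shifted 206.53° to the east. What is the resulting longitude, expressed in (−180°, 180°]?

160.03°E

Start at -46.50°; shift +206.53° → +160.03°.
+160.03° already lies in (−180°, 180°].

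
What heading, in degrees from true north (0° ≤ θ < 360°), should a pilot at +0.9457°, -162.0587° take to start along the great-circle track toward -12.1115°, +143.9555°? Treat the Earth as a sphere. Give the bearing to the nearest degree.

255°

Δλ = 143.9555 − -162.0587 = 306.0142°; wrapped into (−180°, 180°]: -53.9858°.
θ = atan2( sin Δλ · cos φ₂ , cos φ₁ · sin φ₂ − sin φ₁ · cos φ₂ · cos Δλ )
  = atan2(-0.79087, -0.21927) = -105.497° → normalised to [0°, 360°): 254.503°.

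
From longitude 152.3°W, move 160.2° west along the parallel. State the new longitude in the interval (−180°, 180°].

Start at -152.3°; shift −160.2° → -312.5°.
-312.5° lies outside (−180°, 180°]; add 360° → +47.5°.

47.5°E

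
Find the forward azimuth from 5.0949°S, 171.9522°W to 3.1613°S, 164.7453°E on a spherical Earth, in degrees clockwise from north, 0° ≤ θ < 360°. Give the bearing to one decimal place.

273.8°

Δλ = 164.7453 − -171.9522 = 336.6975°; wrapped into (−180°, 180°]: -23.3025°.
θ = atan2( sin Δλ · cos φ₂ , cos φ₁ · sin φ₂ − sin φ₁ · cos φ₂ · cos Δλ )
  = atan2(-0.39498, 0.02651) = -86.160° → normalised to [0°, 360°): 273.840°.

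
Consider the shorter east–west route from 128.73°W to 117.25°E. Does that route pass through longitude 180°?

Yes

Naïve |117.25 − -128.73| = 245.98° > 180°, so the shorter arc goes the other way round — across 180°.
Signed shortest Δλ = ((117.25 − -128.73 + 180) mod 360) − 180 = -114.02°.
Going west by 114.02° from -128.73° passes through 180° before reaching +117.25°.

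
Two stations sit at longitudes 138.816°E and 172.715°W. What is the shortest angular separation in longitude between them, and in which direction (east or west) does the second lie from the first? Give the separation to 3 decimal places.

48.469° east

Raw difference: -172.715 − 138.816 = -311.531°.
Normalise into (−180°, 180°]: -311.531° + 360° = 48.469°.
Positive ⇒ the second point lies to the east; separation 48.469°.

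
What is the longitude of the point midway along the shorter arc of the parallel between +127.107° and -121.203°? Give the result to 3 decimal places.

Signed shortest Δλ from +127.107° to -121.203° is +111.690°.
Midpoint longitude = +127.107° + (+111.690°)/2 = +127.107° + 55.845° = +182.952°.
Normalise into (−180°, 180°]: -177.048°.
(The naïve average (+127.107 + -121.203)/2 = 2.952° is on the wrong side of the globe.)

-177.048°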